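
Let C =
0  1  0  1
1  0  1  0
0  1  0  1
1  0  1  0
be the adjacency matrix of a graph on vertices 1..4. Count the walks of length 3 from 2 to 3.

The number of length-3 walks from vertex 2 to vertex 3 is entry (2,3) of C^3, where C is the adjacency matrix.
C^2 = [[2, 0, 2, 0], [0, 2, 0, 2], [2, 0, 2, 0], [0, 2, 0, 2]]
C^3 = [[0, 4, 0, 4], [4, 0, 4, 0], [0, 4, 0, 4], [4, 0, 4, 0]]

4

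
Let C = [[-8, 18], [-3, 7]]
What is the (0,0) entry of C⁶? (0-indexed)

tr C = -1 and det C = -2, so the characteristic polynomial is λ² − (-1)λ + (-2) with roots -2 and 1.
Eigenvectors give P = [[3, 2], [1, 1]] with P⁻¹ = [[1, -2], [-1, 3]], and C = P·diag(-2, 1)·P⁻¹.
Then C⁶ = P·diag(64, 1)·P⁻¹ = [[192, 2], [64, 1]] · [[1, -2], [-1, 3]] = [[190, -378], [63, -125]].

190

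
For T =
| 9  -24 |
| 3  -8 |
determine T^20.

T² = T (a projection; rank 1, trace 1), so T^20 = T.

[[9, -24], [3, -8]]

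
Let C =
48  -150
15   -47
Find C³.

[[342, -1050], [105, -323]]

tr C = 1 and det C = -6, so the characteristic polynomial is λ² − (1)λ + (-6) with roots 3 and -2.
Eigenvectors give P = [[10, 3], [3, 1]] with P⁻¹ = [[1, -3], [-3, 10]], and C = P·diag(3, -2)·P⁻¹.
Then C³ = P·diag(27, -8)·P⁻¹ = [[270, -24], [81, -8]] · [[1, -3], [-3, 10]] = [[342, -1050], [105, -323]].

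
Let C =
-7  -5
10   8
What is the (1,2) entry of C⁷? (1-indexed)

-2315

tr C = 1 and det C = -6, so the characteristic polynomial is λ² − (1)λ + (-6) with roots 3 and -2.
Eigenvectors give P = [[-1, -1], [2, 1]] with P⁻¹ = [[1, 1], [-2, -1]], and C = P·diag(3, -2)·P⁻¹.
Then C⁷ = P·diag(2187, -128)·P⁻¹ = [[-2187, 128], [4374, -128]] · [[1, 1], [-2, -1]] = [[-2443, -2315], [4630, 4502]].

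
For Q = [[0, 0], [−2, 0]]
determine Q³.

Q is strictly triangular, hence nilpotent: Q² = 0, so Q³ = 0.

[[0, 0], [0, 0]]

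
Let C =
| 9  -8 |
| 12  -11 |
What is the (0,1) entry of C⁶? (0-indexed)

tr C = -2 and det C = -3, so the characteristic polynomial is λ² − (-2)λ + (-3) with roots 1 and -3.
Eigenvectors give P = [[1, -2], [1, -3]] with P⁻¹ = [[3, -2], [1, -1]], and C = P·diag(1, -3)·P⁻¹.
Then C⁶ = P·diag(1, 729)·P⁻¹ = [[1, -1458], [1, -2187]] · [[3, -2], [1, -1]] = [[-1455, 1456], [-2184, 2185]].

1456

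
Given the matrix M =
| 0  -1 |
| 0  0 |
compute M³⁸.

[[0, 0], [0, 0]]

M is strictly triangular, hence nilpotent: M² = 0, so M³⁸ = 0.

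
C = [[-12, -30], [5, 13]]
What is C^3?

tr C = 1 and det C = -6, so the characteristic polynomial is λ² − (1)λ + (-6) with roots -2 and 3.
Eigenvectors give P = [[-3, -2], [1, 1]] with P⁻¹ = [[-1, -2], [1, 3]], and C = P·diag(-2, 3)·P⁻¹.
Then C^3 = P·diag(-8, 27)·P⁻¹ = [[24, -54], [-8, 27]] · [[-1, -2], [1, 3]] = [[-78, -210], [35, 97]].

[[-78, -210], [35, 97]]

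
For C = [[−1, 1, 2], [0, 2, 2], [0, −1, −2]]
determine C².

[[1, −1, −4], [0, 2, 0], [0, 0, 2]]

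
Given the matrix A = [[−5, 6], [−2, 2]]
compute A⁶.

[[253, −378], [126, −188]]

tr A = −3 and det A = 2, so the characteristic polynomial is λ² − (−3)λ + (2) with roots −1 and −2.
Eigenvectors give P = [[−3, 2], [−2, 1]] with P⁻¹ = [[1, −2], [2, −3]], and A = P·diag(−1, −2)·P⁻¹.
Then A⁶ = P·diag(1, 64)·P⁻¹ = [[−3, 128], [−2, 64]] · [[1, −2], [2, −3]] = [[253, −378], [126, −188]].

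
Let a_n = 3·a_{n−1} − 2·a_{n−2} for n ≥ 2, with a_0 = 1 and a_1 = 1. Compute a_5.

1

With companion matrix Q = [[3, −2], [1, 0]], [a_n, a_{n−1}]ᵀ = Q·[a_{n−1}, a_{n−2}]ᵀ, so [a_5, a_4]ᵀ = Q⁴·[a_1, a_0]ᵀ.
Q⁴ = [[31, −30], [15, −14]], giving [a_5, a_4]ᵀ = [[1], [1]].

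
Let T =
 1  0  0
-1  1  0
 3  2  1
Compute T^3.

T = I + N where N = [[0, 0, 0], [-1, 0, 0], [3, 2, 0]] is strictly lower-triangular, so N^3 = 0.
(I + N)^3 = I + 3·N + 3·N^2 = [[1, 0, 0], [-3, 1, 0], [3, 6, 1]].

[[1, 0, 0], [-3, 1, 0], [3, 6, 1]]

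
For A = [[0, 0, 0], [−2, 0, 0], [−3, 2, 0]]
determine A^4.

A is strictly triangular, hence nilpotent: A^3 = 0, so A^4 = 0.

[[0, 0, 0], [0, 0, 0], [0, 0, 0]]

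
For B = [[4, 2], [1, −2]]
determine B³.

B² = [[18, 4], [2, 6]]
B³ = [[76, 28], [14, −8]]

[[76, 28], [14, −8]]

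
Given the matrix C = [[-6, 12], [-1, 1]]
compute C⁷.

[[-8364, 24708], [-2059, 6049]]

tr C = -5 and det C = 6, so the characteristic polynomial is λ² − (-5)λ + (6) with roots -3 and -2.
Eigenvectors give P = [[4, 3], [1, 1]] with P⁻¹ = [[1, -3], [-1, 4]], and C = P·diag(-3, -2)·P⁻¹.
Then C⁷ = P·diag(-2187, -128)·P⁻¹ = [[-8748, -384], [-2187, -128]] · [[1, -3], [-1, 4]] = [[-8364, 24708], [-2059, 6049]].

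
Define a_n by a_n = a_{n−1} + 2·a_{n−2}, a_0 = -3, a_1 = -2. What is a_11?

With companion matrix A = [[1, 2], [1, 0]], [a_n, a_{n−1}]ᵀ = A·[a_{n−1}, a_{n−2}]ᵀ, so [a_11, a_10]ᵀ = A¹⁰·[a_1, a_0]ᵀ.
A¹⁰ = [[683, 682], [341, 342]], giving [a_11, a_10]ᵀ = [[-3412], [-1708]].

-3412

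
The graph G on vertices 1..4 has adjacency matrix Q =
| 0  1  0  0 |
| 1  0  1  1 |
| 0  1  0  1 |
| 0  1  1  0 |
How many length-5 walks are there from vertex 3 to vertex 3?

The number of length-5 walks from vertex 3 to vertex 3 is entry (3,3) of Q^5, where Q is the adjacency matrix.
Q^2 = [[1, 0, 1, 1], [0, 3, 1, 1], [1, 1, 2, 1], [1, 1, 1, 2]]
Q^3 = [[0, 3, 1, 1], [3, 2, 4, 4], [1, 4, 2, 3], [1, 4, 3, 2]]
Q^4 = [[3, 2, 4, 4], [2, 11, 6, 6], [4, 6, 7, 6], [4, 6, 6, 7]]
Q^5 = [[2, 11, 6, 6], [11, 14, 17, 17], [6, 17, 12, 13], [6, 17, 13, 12]]

12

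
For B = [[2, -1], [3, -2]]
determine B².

[[1, 0], [0, 1]]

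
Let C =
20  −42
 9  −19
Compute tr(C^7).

127

tr C = 1 and det C = −2, so the characteristic polynomial is λ² − (1)λ + (−2) with roots −1 and 2.
Eigenvectors give P = [[2, 7], [1, 3]] with P⁻¹ = [[−3, 7], [1, −2]], and C = P·diag(−1, 2)·P⁻¹.
Then C^7 = P·diag(−1, 128)·P⁻¹ = [[−2, 896], [−1, 384]] · [[−3, 7], [1, −2]] = [[902, −1806], [387, −775]].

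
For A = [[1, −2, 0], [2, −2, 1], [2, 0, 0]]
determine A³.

A² = [[−3, 2, −2], [0, 0, −2], [2, −4, 0]]
A³ = [[−3, 2, 2], [−4, 0, 0], [−6, 4, −4]]

[[−3, 2, 2], [−4, 0, 0], [−6, 4, −4]]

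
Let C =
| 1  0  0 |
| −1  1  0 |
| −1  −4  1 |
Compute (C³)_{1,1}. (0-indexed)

C = I + N where N = [[0, 0, 0], [−1, 0, 0], [−1, −4, 0]] is strictly lower-triangular, so N³ = 0.
(I + N)³ = I + 3·N + 3·N² = [[1, 0, 0], [−3, 1, 0], [9, −12, 1]].

1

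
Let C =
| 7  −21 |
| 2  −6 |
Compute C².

C² = C (a projection; rank 1, trace 1), so C² = C.

[[7, −21], [2, −6]]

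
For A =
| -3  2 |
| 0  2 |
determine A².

[[9, -2], [0, 4]]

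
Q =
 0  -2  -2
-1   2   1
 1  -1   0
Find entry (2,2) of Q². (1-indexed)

5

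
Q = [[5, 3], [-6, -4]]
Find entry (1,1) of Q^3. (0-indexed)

-10

tr Q = 1 and det Q = -2, so the characteristic polynomial is λ² − (1)λ + (-2) with roots 2 and -1.
Eigenvectors give P = [[-1, -1], [1, 2]] with P⁻¹ = [[-2, -1], [1, 1]], and Q = P·diag(2, -1)·P⁻¹.
Then Q^3 = P·diag(8, -1)·P⁻¹ = [[-8, 1], [8, -2]] · [[-2, -1], [1, 1]] = [[17, 9], [-18, -10]].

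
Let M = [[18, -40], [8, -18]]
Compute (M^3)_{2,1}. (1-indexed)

tr M = 0 and det M = -4, so the characteristic polynomial is λ² − (0)λ + (-4) with roots 2 and -2.
Eigenvectors give P = [[5, 2], [2, 1]] with P⁻¹ = [[1, -2], [-2, 5]], and M = P·diag(2, -2)·P⁻¹.
Then M^3 = P·diag(8, -8)·P⁻¹ = [[40, -16], [16, -8]] · [[1, -2], [-2, 5]] = [[72, -160], [32, -72]].

32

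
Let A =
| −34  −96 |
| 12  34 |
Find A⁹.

tr A = 0 and det A = −4, so the characteristic polynomial is λ² − (0)λ + (−4) with roots −2 and 2.
Eigenvectors give P = [[−3, −8], [1, 3]] with P⁻¹ = [[−3, −8], [1, 3]], and A = P·diag(−2, 2)·P⁻¹.
Then A⁹ = P·diag(−512, 512)·P⁻¹ = [[1536, −4096], [−512, 1536]] · [[−3, −8], [1, 3]] = [[−8704, −24576], [3072, 8704]].

[[−8704, −24576], [3072, 8704]]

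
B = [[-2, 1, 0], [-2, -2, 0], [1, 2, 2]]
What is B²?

[[2, -4, 0], [8, 2, 0], [-4, 1, 4]]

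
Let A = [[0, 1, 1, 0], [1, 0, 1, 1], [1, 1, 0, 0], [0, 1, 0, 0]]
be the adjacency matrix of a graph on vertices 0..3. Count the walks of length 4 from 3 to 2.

4

The number of length-4 walks from vertex 3 to vertex 2 is entry (3,2) of A^4, where A is the adjacency matrix.
A^2 = [[2, 1, 1, 1], [1, 3, 1, 0], [1, 1, 2, 1], [1, 0, 1, 1]]
A^3 = [[2, 4, 3, 1], [4, 2, 4, 3], [3, 4, 2, 1], [1, 3, 1, 0]]
A^4 = [[7, 6, 6, 4], [6, 11, 6, 2], [6, 6, 7, 4], [4, 2, 4, 3]]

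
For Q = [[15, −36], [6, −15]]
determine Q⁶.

tr Q = 0 and det Q = −9, so the characteristic polynomial is λ² − (0)λ + (−9) with roots −3 and 3.
Eigenvectors give P = [[−2, 3], [−1, 1]] with P⁻¹ = [[1, −3], [1, −2]], and Q = P·diag(−3, 3)·P⁻¹.
Then Q⁶ = P·diag(729, 729)·P⁻¹ = [[−1458, 2187], [−729, 729]] · [[1, −3], [1, −2]] = [[729, 0], [0, 729]].

[[729, 0], [0, 729]]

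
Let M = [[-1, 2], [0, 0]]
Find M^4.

M^2 = [[1, -2], [0, 0]]
M^3 = [[-1, 2], [0, 0]]
M^4 = [[1, -2], [0, 0]]

[[1, -2], [0, 0]]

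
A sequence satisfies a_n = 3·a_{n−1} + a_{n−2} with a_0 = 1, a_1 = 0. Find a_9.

With companion matrix A = [[3, 1], [1, 0]], [a_n, a_{n−1}]ᵀ = A·[a_{n−1}, a_{n−2}]ᵀ, so [a_9, a_8]ᵀ = A^8·[a_1, a_0]ᵀ.
A^8 = [[12970, 3927], [3927, 1189]], giving [a_9, a_8]ᵀ = [[3927], [1189]].

3927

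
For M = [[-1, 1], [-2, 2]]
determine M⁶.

M² = M (a projection; rank 1, trace 1), so M⁶ = M.

[[-1, 1], [-2, 2]]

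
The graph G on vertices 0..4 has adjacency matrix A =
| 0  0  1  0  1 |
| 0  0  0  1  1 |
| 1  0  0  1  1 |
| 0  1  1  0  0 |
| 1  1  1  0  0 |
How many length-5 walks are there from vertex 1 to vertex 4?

26

The number of length-5 walks from vertex 1 to vertex 4 is entry (1,4) of A⁵, where A is the adjacency matrix.
A² = [[2, 1, 1, 1, 1], [1, 2, 2, 0, 0], [1, 2, 3, 0, 1], [1, 0, 0, 2, 2], [1, 0, 1, 2, 3]]
A³ = [[2, 2, 4, 2, 4], [2, 0, 1, 4, 5], [4, 1, 2, 5, 6], [2, 4, 5, 0, 1], [4, 5, 6, 1, 2]]
A⁴ = [[8, 6, 8, 6, 8], [6, 9, 11, 1, 3], [8, 11, 15, 3, 7], [6, 1, 3, 9, 11], [8, 3, 7, 11, 15]]
A⁵ = [[16, 14, 22, 14, 22], [14, 4, 10, 20, 26], [22, 10, 18, 26, 34], [14, 20, 26, 4, 10], [22, 26, 34, 10, 18]]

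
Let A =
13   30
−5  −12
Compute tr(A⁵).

211

tr A = 1 and det A = −6, so the characteristic polynomial is λ² − (1)λ + (−6) with roots −2 and 3.
Eigenvectors give P = [[2, −3], [−1, 1]] with P⁻¹ = [[−1, −3], [−1, −2]], and A = P·diag(−2, 3)·P⁻¹.
Then A⁵ = P·diag(−32, 243)·P⁻¹ = [[−64, −729], [32, 243]] · [[−1, −3], [−1, −2]] = [[793, 1650], [−275, −582]].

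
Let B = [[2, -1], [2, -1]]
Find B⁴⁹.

B² = B (a projection; rank 1, trace 1), so B⁴⁹ = B.

[[2, -1], [2, -1]]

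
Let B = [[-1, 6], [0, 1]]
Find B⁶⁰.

[[1, 0], [0, 1]]

B² = I (check: tr B = 0 and det B = -1), so B⁶⁰ = I since 60 is even.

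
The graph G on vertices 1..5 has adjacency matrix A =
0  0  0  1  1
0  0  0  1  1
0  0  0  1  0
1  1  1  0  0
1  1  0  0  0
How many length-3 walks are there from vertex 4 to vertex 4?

The number of length-3 walks from vertex 4 to vertex 4 is entry (4,4) of A^3, where A is the adjacency matrix.
A^2 = [[2, 2, 1, 0, 0], [2, 2, 1, 0, 0], [1, 1, 1, 0, 0], [0, 0, 0, 3, 2], [0, 0, 0, 2, 2]]
A^3 = [[0, 0, 0, 5, 4], [0, 0, 0, 5, 4], [0, 0, 0, 3, 2], [5, 5, 3, 0, 0], [4, 4, 2, 0, 0]]

0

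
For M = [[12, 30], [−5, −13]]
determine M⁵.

[[582, 1650], [−275, −793]]

tr M = −1 and det M = −6, so the characteristic polynomial is λ² − (−1)λ + (−6) with roots 2 and −3.
Eigenvectors give P = [[3, 2], [−1, −1]] with P⁻¹ = [[1, 2], [−1, −3]], and M = P·diag(2, −3)·P⁻¹.
Then M⁵ = P·diag(32, −243)·P⁻¹ = [[96, −486], [−32, 243]] · [[1, 2], [−1, −3]] = [[582, 1650], [−275, −793]].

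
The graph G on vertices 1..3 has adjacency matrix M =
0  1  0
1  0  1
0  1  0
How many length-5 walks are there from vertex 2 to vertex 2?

The number of length-5 walks from vertex 2 to vertex 2 is entry (2,2) of M⁵, where M is the adjacency matrix.
M² = [[1, 0, 1], [0, 2, 0], [1, 0, 1]]
M³ = [[0, 2, 0], [2, 0, 2], [0, 2, 0]]
M⁴ = [[2, 0, 2], [0, 4, 0], [2, 0, 2]]
M⁵ = [[0, 4, 0], [4, 0, 4], [0, 4, 0]]

0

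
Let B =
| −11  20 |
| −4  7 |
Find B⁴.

[[401, −800], [160, −319]]

tr B = −4 and det B = 3, so the characteristic polynomial is λ² − (−4)λ + (3) with roots −1 and −3.
Eigenvectors give P = [[2, 5], [1, 2]] with P⁻¹ = [[−2, 5], [1, −2]], and B = P·diag(−1, −3)·P⁻¹.
Then B⁴ = P·diag(1, 81)·P⁻¹ = [[2, 405], [1, 162]] · [[−2, 5], [1, −2]] = [[401, −800], [160, −319]].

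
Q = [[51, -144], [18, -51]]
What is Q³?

tr Q = 0 and det Q = -9, so the characteristic polynomial is λ² − (0)λ + (-9) with roots 3 and -3.
Eigenvectors give P = [[3, 8], [1, 3]] with P⁻¹ = [[3, -8], [-1, 3]], and Q = P·diag(3, -3)·P⁻¹.
Then Q³ = P·diag(27, -27)·P⁻¹ = [[81, -216], [27, -81]] · [[3, -8], [-1, 3]] = [[459, -1296], [162, -459]].

[[459, -1296], [162, -459]]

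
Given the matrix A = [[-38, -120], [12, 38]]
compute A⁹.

tr A = 0 and det A = -4, so the characteristic polynomial is λ² − (0)λ + (-4) with roots -2 and 2.
Eigenvectors give P = [[10, -3], [-3, 1]] with P⁻¹ = [[1, 3], [3, 10]], and A = P·diag(-2, 2)·P⁻¹.
Then A⁹ = P·diag(-512, 512)·P⁻¹ = [[-5120, -1536], [1536, 512]] · [[1, 3], [3, 10]] = [[-9728, -30720], [3072, 9728]].

[[-9728, -30720], [3072, 9728]]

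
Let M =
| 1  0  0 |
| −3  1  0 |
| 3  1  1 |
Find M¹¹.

[[1, 0, 0], [−33, 1, 0], [−132, 11, 1]]

M = I + N where N = [[0, 0, 0], [−3, 0, 0], [3, 1, 0]] is strictly lower-triangular, so N³ = 0.
(I + N)¹¹ = I + 11·N + 55·N² = [[1, 0, 0], [−33, 1, 0], [−132, 11, 1]].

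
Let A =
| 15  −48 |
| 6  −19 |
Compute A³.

[[207, −624], [78, −235]]

tr A = −4 and det A = 3, so the characteristic polynomial is λ² − (−4)λ + (3) with roots −1 and −3.
Eigenvectors give P = [[3, 8], [1, 3]] with P⁻¹ = [[3, −8], [−1, 3]], and A = P·diag(−1, −3)·P⁻¹.
Then A³ = P·diag(−1, −27)·P⁻¹ = [[−3, −216], [−1, −81]] · [[3, −8], [−1, 3]] = [[207, −624], [78, −235]].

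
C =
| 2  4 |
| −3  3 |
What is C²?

[[−8, 20], [−15, −3]]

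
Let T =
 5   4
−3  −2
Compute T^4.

[[61, 60], [−45, −44]]

tr T = 3 and det T = 2, so the characteristic polynomial is λ² − (3)λ + (2) with roots 1 and 2.
Eigenvectors give P = [[−1, 4], [1, −3]] with P⁻¹ = [[3, 4], [1, 1]], and T = P·diag(1, 2)·P⁻¹.
Then T^4 = P·diag(1, 16)·P⁻¹ = [[−1, 64], [1, −48]] · [[3, 4], [1, 1]] = [[61, 60], [−45, −44]].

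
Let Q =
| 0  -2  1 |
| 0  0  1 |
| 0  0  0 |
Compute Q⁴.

Q is strictly triangular, hence nilpotent: Q³ = 0, so Q⁴ = 0.

[[0, 0, 0], [0, 0, 0], [0, 0, 0]]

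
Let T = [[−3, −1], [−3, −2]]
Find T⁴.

[[219, 95], [285, 124]]

T² = [[12, 5], [15, 7]]
T³ = [[−51, −22], [−66, −29]]
T⁴ = [[219, 95], [285, 124]]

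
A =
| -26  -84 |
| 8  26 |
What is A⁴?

[[16, 0], [0, 16]]

tr A = 0 and det A = -4, so the characteristic polynomial is λ² − (0)λ + (-4) with roots 2 and -2.
Eigenvectors give P = [[-3, -7], [1, 2]] with P⁻¹ = [[2, 7], [-1, -3]], and A = P·diag(2, -2)·P⁻¹.
Then A⁴ = P·diag(16, 16)·P⁻¹ = [[-48, -112], [16, 32]] · [[2, 7], [-1, -3]] = [[16, 0], [0, 16]].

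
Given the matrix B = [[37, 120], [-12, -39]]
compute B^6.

[[-6551, -21840], [2184, 7281]]

tr B = -2 and det B = -3, so the characteristic polynomial is λ² − (-2)λ + (-3) with roots 1 and -3.
Eigenvectors give P = [[10, -3], [-3, 1]] with P⁻¹ = [[1, 3], [3, 10]], and B = P·diag(1, -3)·P⁻¹.
Then B^6 = P·diag(1, 729)·P⁻¹ = [[10, -2187], [-3, 729]] · [[1, 3], [3, 10]] = [[-6551, -21840], [2184, 7281]].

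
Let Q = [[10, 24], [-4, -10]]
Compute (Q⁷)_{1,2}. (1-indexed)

1536

tr Q = 0 and det Q = -4, so the characteristic polynomial is λ² − (0)λ + (-4) with roots 2 and -2.
Eigenvectors give P = [[-3, -2], [1, 1]] with P⁻¹ = [[-1, -2], [1, 3]], and Q = P·diag(2, -2)·P⁻¹.
Then Q⁷ = P·diag(128, -128)·P⁻¹ = [[-384, 256], [128, -128]] · [[-1, -2], [1, 3]] = [[640, 1536], [-256, -640]].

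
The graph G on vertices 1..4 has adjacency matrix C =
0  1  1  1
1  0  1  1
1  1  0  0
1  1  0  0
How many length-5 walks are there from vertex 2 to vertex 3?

29

The number of length-5 walks from vertex 2 to vertex 3 is entry (2,3) of C⁵, where C is the adjacency matrix.
C² = [[3, 2, 1, 1], [2, 3, 1, 1], [1, 1, 2, 2], [1, 1, 2, 2]]
C³ = [[4, 5, 5, 5], [5, 4, 5, 5], [5, 5, 2, 2], [5, 5, 2, 2]]
C⁴ = [[15, 14, 9, 9], [14, 15, 9, 9], [9, 9, 10, 10], [9, 9, 10, 10]]
C⁵ = [[32, 33, 29, 29], [33, 32, 29, 29], [29, 29, 18, 18], [29, 29, 18, 18]]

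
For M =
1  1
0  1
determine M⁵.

M = I + N where N = [[0, 1], [0, 0]] is strictly upper-triangular, so N² = 0.
(I + N)⁵ = I + 5·N = [[1, 5], [0, 1]].

[[1, 5], [0, 1]]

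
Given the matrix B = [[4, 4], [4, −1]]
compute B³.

[[176, 116], [116, 31]]

B² = [[32, 12], [12, 17]]
B³ = [[176, 116], [116, 31]]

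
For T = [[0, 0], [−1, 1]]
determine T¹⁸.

[[0, 0], [−1, 1]]

T² = T (a projection; rank 1, trace 1), so T¹⁸ = T.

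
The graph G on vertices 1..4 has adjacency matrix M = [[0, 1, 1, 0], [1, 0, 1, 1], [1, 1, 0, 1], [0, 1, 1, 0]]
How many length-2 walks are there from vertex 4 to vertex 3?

1

The number of length-2 walks from vertex 4 to vertex 3 is entry (4,3) of M^2, where M is the adjacency matrix.
M^2 = [[2, 1, 1, 2], [1, 3, 2, 1], [1, 2, 3, 1], [2, 1, 1, 2]]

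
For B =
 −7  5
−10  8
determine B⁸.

[[−6049, 6305], [−12610, 12866]]

tr B = 1 and det B = −6, so the characteristic polynomial is λ² − (1)λ + (−6) with roots 3 and −2.
Eigenvectors give P = [[−1, −1], [−2, −1]] with P⁻¹ = [[1, −1], [−2, 1]], and B = P·diag(3, −2)·P⁻¹.
Then B⁸ = P·diag(6561, 256)·P⁻¹ = [[−6561, −256], [−13122, −256]] · [[1, −1], [−2, 1]] = [[−6049, 6305], [−12610, 12866]].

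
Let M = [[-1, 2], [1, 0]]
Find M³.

[[-5, 6], [3, -2]]

M² = [[3, -2], [-1, 2]]
M³ = [[-5, 6], [3, -2]]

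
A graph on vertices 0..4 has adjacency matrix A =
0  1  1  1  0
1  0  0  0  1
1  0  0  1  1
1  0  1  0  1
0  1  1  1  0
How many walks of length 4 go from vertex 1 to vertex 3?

14

The number of length-4 walks from vertex 1 to vertex 3 is entry (1,3) of A⁴, where A is the adjacency matrix.
A² = [[3, 0, 1, 1, 3], [0, 2, 2, 2, 0], [1, 2, 3, 2, 1], [1, 2, 2, 3, 1], [3, 0, 1, 1, 3]]
A³ = [[2, 6, 7, 7, 2], [6, 0, 2, 2, 6], [7, 2, 4, 5, 7], [7, 2, 5, 4, 7], [2, 6, 7, 7, 2]]
A⁴ = [[20, 4, 11, 11, 20], [4, 12, 14, 14, 4], [11, 14, 19, 18, 11], [11, 14, 18, 19, 11], [20, 4, 11, 11, 20]]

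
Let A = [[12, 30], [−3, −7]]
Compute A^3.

tr A = 5 and det A = 6, so the characteristic polynomial is λ² − (5)λ + (6) with roots 2 and 3.
Eigenvectors give P = [[−3, 10], [1, −3]] with P⁻¹ = [[3, 10], [1, 3]], and A = P·diag(2, 3)·P⁻¹.
Then A^3 = P·diag(8, 27)·P⁻¹ = [[−24, 270], [8, −81]] · [[3, 10], [1, 3]] = [[198, 570], [−57, −163]].

[[198, 570], [−57, −163]]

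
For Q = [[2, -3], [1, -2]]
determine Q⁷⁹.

[[2, -3], [1, -2]]

Q² = I (check: tr Q = 0 and det Q = -1), so Q⁷⁹ = Q since 79 is odd.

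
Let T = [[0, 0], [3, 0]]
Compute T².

T is strictly triangular, hence nilpotent: T² = 0, so T² = 0.

[[0, 0], [0, 0]]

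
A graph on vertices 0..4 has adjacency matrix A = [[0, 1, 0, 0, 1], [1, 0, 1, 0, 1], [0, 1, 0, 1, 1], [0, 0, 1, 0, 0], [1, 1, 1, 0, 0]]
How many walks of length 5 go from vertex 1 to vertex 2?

The number of length-5 walks from vertex 1 to vertex 2 is entry (1,2) of A⁵, where A is the adjacency matrix.
A² = [[2, 1, 2, 0, 1], [1, 3, 1, 1, 2], [2, 1, 3, 0, 1], [0, 1, 0, 1, 1], [1, 2, 1, 1, 3]]
A³ = [[2, 5, 2, 2, 5], [5, 4, 6, 1, 5], [2, 6, 2, 3, 6], [2, 1, 3, 0, 1], [5, 5, 6, 1, 4]]
A⁴ = [[10, 9, 12, 2, 9], [9, 16, 10, 6, 15], [12, 10, 15, 2, 10], [2, 6, 2, 3, 6], [9, 15, 10, 6, 16]]
A⁵ = [[18, 31, 20, 12, 31], [31, 34, 37, 10, 35], [20, 37, 22, 15, 37], [12, 10, 15, 2, 10], [31, 35, 37, 10, 34]]

37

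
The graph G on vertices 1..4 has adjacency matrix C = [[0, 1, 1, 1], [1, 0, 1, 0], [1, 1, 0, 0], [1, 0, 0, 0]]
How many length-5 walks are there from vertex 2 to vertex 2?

12

The number of length-5 walks from vertex 2 to vertex 2 is entry (2,2) of C^5, where C is the adjacency matrix.
C^2 = [[3, 1, 1, 0], [1, 2, 1, 1], [1, 1, 2, 1], [0, 1, 1, 1]]
C^3 = [[2, 4, 4, 3], [4, 2, 3, 1], [4, 3, 2, 1], [3, 1, 1, 0]]
C^4 = [[11, 6, 6, 2], [6, 7, 6, 4], [6, 6, 7, 4], [2, 4, 4, 3]]
C^5 = [[14, 17, 17, 11], [17, 12, 13, 6], [17, 13, 12, 6], [11, 6, 6, 2]]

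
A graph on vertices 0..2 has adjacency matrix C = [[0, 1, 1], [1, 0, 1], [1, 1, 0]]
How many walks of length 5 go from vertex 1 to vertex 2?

The number of length-5 walks from vertex 1 to vertex 2 is entry (1,2) of C^5, where C is the adjacency matrix.
C^2 = [[2, 1, 1], [1, 2, 1], [1, 1, 2]]
C^3 = [[2, 3, 3], [3, 2, 3], [3, 3, 2]]
C^4 = [[6, 5, 5], [5, 6, 5], [5, 5, 6]]
C^5 = [[10, 11, 11], [11, 10, 11], [11, 11, 10]]

11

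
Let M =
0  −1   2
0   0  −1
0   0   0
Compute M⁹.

[[0, 0, 0], [0, 0, 0], [0, 0, 0]]

M is strictly triangular, hence nilpotent: M³ = 0, so M⁹ = 0.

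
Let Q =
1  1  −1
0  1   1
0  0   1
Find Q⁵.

[[1, 5, 5], [0, 1, 5], [0, 0, 1]]

Q = I + N where N = [[0, 1, −1], [0, 0, 1], [0, 0, 0]] is strictly upper-triangular, so N³ = 0.
(I + N)⁵ = I + 5·N + 10·N² = [[1, 5, 5], [0, 1, 5], [0, 0, 1]].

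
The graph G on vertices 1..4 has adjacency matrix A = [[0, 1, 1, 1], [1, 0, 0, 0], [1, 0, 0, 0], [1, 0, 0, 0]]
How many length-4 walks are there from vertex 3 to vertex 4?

The number of length-4 walks from vertex 3 to vertex 4 is entry (3,4) of A⁴, where A is the adjacency matrix.
A² = [[3, 0, 0, 0], [0, 1, 1, 1], [0, 1, 1, 1], [0, 1, 1, 1]]
A³ = [[0, 3, 3, 3], [3, 0, 0, 0], [3, 0, 0, 0], [3, 0, 0, 0]]
A⁴ = [[9, 0, 0, 0], [0, 3, 3, 3], [0, 3, 3, 3], [0, 3, 3, 3]]

3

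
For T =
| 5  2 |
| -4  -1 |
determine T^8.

tr T = 4 and det T = 3, so the characteristic polynomial is λ² − (4)λ + (3) with roots 3 and 1.
Eigenvectors give P = [[-1, 1], [1, -2]] with P⁻¹ = [[-2, -1], [-1, -1]], and T = P·diag(3, 1)·P⁻¹.
Then T^8 = P·diag(6561, 1)·P⁻¹ = [[-6561, 1], [6561, -2]] · [[-2, -1], [-1, -1]] = [[13121, 6560], [-13120, -6559]].

[[13121, 6560], [-13120, -6559]]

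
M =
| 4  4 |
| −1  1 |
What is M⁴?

[[44, 180], [−45, −91]]

M² = [[12, 20], [−5, −3]]
M³ = [[28, 68], [−17, −23]]
M⁴ = [[44, 180], [−45, −91]]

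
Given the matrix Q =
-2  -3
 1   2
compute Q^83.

Q² = I (check: tr Q = 0 and det Q = -1), so Q^83 = Q since 83 is odd.

[[-2, -3], [1, 2]]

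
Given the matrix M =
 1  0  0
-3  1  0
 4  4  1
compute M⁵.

M = I + N where N = [[0, 0, 0], [-3, 0, 0], [4, 4, 0]] is strictly lower-triangular, so N³ = 0.
(I + N)⁵ = I + 5·N + 10·N² = [[1, 0, 0], [-15, 1, 0], [-100, 20, 1]].

[[1, 0, 0], [-15, 1, 0], [-100, 20, 1]]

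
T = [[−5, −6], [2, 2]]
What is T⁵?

[[−125, −186], [62, 92]]

tr T = −3 and det T = 2, so the characteristic polynomial is λ² − (−3)λ + (2) with roots −1 and −2.
Eigenvectors give P = [[−3, −2], [2, 1]] with P⁻¹ = [[1, 2], [−2, −3]], and T = P·diag(−1, −2)·P⁻¹.
Then T⁵ = P·diag(−1, −32)·P⁻¹ = [[3, 64], [−2, −32]] · [[1, 2], [−2, −3]] = [[−125, −186], [62, 92]].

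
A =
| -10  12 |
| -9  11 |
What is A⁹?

tr A = 1 and det A = -2, so the characteristic polynomial is λ² − (1)λ + (-2) with roots -1 and 2.
Eigenvectors give P = [[-4, -1], [-3, -1]] with P⁻¹ = [[-1, 1], [3, -4]], and A = P·diag(-1, 2)·P⁻¹.
Then A⁹ = P·diag(-1, 512)·P⁻¹ = [[4, -512], [3, -512]] · [[-1, 1], [3, -4]] = [[-1540, 2052], [-1539, 2051]].

[[-1540, 2052], [-1539, 2051]]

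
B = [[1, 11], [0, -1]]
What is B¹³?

[[1, 11], [0, -1]]

B² = I (check: tr B = 0 and det B = -1), so B¹³ = B since 13 is odd.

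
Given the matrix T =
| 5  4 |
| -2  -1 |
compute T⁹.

[[39365, 39364], [-19682, -19681]]

tr T = 4 and det T = 3, so the characteristic polynomial is λ² − (4)λ + (3) with roots 3 and 1.
Eigenvectors give P = [[-2, -1], [1, 1]] with P⁻¹ = [[-1, -1], [1, 2]], and T = P·diag(3, 1)·P⁻¹.
Then T⁹ = P·diag(19683, 1)·P⁻¹ = [[-39366, -1], [19683, 1]] · [[-1, -1], [1, 2]] = [[39365, 39364], [-19682, -19681]].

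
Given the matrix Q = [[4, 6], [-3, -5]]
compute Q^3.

[[10, 18], [-9, -17]]

tr Q = -1 and det Q = -2, so the characteristic polynomial is λ² − (-1)λ + (-2) with roots 1 and -2.
Eigenvectors give P = [[-2, -1], [1, 1]] with P⁻¹ = [[-1, -1], [1, 2]], and Q = P·diag(1, -2)·P⁻¹.
Then Q^3 = P·diag(1, -8)·P⁻¹ = [[-2, 8], [1, -8]] · [[-1, -1], [1, 2]] = [[10, 18], [-9, -17]].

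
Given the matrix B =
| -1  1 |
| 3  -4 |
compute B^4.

[[91, -115], [-345, 436]]

B^2 = [[4, -5], [-15, 19]]
B^3 = [[-19, 24], [72, -91]]
B^4 = [[91, -115], [-345, 436]]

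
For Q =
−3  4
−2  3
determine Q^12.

Q² = I (check: tr Q = 0 and det Q = −1), so Q^12 = I since 12 is even.

[[1, 0], [0, 1]]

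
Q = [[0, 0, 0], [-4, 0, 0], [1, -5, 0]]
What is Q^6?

[[0, 0, 0], [0, 0, 0], [0, 0, 0]]

Q is strictly triangular, hence nilpotent: Q^3 = 0, so Q^6 = 0.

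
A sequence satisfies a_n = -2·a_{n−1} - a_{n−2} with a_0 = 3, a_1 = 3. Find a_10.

With companion matrix A = [[-2, -1], [1, 0]], [a_n, a_{n−1}]ᵀ = A·[a_{n−1}, a_{n−2}]ᵀ, so [a_10, a_9]ᵀ = A⁹·[a_1, a_0]ᵀ.
A⁹ = [[-10, -9], [9, 8]], giving [a_10, a_9]ᵀ = [[-57], [51]].

-57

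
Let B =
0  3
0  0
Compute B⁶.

[[0, 0], [0, 0]]

B is strictly triangular, hence nilpotent: B² = 0, so B⁶ = 0.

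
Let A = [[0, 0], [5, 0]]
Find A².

[[0, 0], [0, 0]]

A is strictly triangular, hence nilpotent: A² = 0, so A² = 0.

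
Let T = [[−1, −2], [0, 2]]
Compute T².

[[1, −2], [0, 4]]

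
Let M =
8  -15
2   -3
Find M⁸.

[[38086, -94575], [12610, -31269]]

tr M = 5 and det M = 6, so the characteristic polynomial is λ² − (5)λ + (6) with roots 2 and 3.
Eigenvectors give P = [[-5, 3], [-2, 1]] with P⁻¹ = [[1, -3], [2, -5]], and M = P·diag(2, 3)·P⁻¹.
Then M⁸ = P·diag(256, 6561)·P⁻¹ = [[-1280, 19683], [-512, 6561]] · [[1, -3], [2, -5]] = [[38086, -94575], [12610, -31269]].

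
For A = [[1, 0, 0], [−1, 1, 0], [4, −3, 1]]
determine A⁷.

A = I + N where N = [[0, 0, 0], [−1, 0, 0], [4, −3, 0]] is strictly lower-triangular, so N³ = 0.
(I + N)⁷ = I + 7·N + 21·N² = [[1, 0, 0], [−7, 1, 0], [91, −21, 1]].

[[1, 0, 0], [−7, 1, 0], [91, −21, 1]]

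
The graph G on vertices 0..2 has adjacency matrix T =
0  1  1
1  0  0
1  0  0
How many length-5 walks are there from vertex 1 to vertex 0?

The number of length-5 walks from vertex 1 to vertex 0 is entry (1,0) of T⁵, where T is the adjacency matrix.
T² = [[2, 0, 0], [0, 1, 1], [0, 1, 1]]
T³ = [[0, 2, 2], [2, 0, 0], [2, 0, 0]]
T⁴ = [[4, 0, 0], [0, 2, 2], [0, 2, 2]]
T⁵ = [[0, 4, 4], [4, 0, 0], [4, 0, 0]]

4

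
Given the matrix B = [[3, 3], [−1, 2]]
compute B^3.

[[3, 48], [−16, −13]]

B^2 = [[6, 15], [−5, 1]]
B^3 = [[3, 48], [−16, −13]]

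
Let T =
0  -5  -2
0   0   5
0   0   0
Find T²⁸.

[[0, 0, 0], [0, 0, 0], [0, 0, 0]]

T is strictly triangular, hence nilpotent: T³ = 0, so T²⁸ = 0.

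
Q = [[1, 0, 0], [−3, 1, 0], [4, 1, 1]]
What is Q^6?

[[1, 0, 0], [−18, 1, 0], [−21, 6, 1]]

Q = I + N where N = [[0, 0, 0], [−3, 0, 0], [4, 1, 0]] is strictly lower-triangular, so N^3 = 0.
(I + N)^6 = I + 6·N + 15·N^2 = [[1, 0, 0], [−18, 1, 0], [−21, 6, 1]].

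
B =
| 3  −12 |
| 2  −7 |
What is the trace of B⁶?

tr B = −4 and det B = 3, so the characteristic polynomial is λ² − (−4)λ + (3) with roots −3 and −1.
Eigenvectors give P = [[2, 3], [1, 1]] with P⁻¹ = [[−1, 3], [1, −2]], and B = P·diag(−3, −1)·P⁻¹.
Then B⁶ = P·diag(729, 1)·P⁻¹ = [[1458, 3], [729, 1]] · [[−1, 3], [1, −2]] = [[−1455, 4368], [−728, 2185]].

730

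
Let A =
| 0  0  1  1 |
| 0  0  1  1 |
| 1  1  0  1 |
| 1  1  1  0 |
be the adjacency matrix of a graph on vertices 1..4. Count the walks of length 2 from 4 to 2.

The number of length-2 walks from vertex 4 to vertex 2 is entry (4,2) of A², where A is the adjacency matrix.
A² = [[2, 2, 1, 1], [2, 2, 1, 1], [1, 1, 3, 2], [1, 1, 2, 3]]

1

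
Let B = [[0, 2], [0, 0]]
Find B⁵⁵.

[[0, 0], [0, 0]]

B is strictly triangular, hence nilpotent: B² = 0, so B⁵⁵ = 0.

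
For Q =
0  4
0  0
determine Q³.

Q is strictly triangular, hence nilpotent: Q² = 0, so Q³ = 0.

[[0, 0], [0, 0]]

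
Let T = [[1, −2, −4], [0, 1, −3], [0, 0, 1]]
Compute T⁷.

[[1, −14, 98], [0, 1, −21], [0, 0, 1]]

T = I + N where N = [[0, −2, −4], [0, 0, −3], [0, 0, 0]] is strictly upper-triangular, so N³ = 0.
(I + N)⁷ = I + 7·N + 21·N² = [[1, −14, 98], [0, 1, −21], [0, 0, 1]].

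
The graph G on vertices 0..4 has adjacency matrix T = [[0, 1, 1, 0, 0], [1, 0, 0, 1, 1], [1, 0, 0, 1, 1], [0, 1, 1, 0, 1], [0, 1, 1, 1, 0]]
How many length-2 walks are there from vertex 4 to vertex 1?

The number of length-2 walks from vertex 4 to vertex 1 is entry (4,1) of T², where T is the adjacency matrix.
T² = [[2, 0, 0, 2, 2], [0, 3, 3, 1, 1], [0, 3, 3, 1, 1], [2, 1, 1, 3, 2], [2, 1, 1, 2, 3]]

1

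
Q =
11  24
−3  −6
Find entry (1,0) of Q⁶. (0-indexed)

−1995

tr Q = 5 and det Q = 6, so the characteristic polynomial is λ² − (5)λ + (6) with roots 2 and 3.
Eigenvectors give P = [[−8, −3], [3, 1]] with P⁻¹ = [[1, 3], [−3, −8]], and Q = P·diag(2, 3)·P⁻¹.
Then Q⁶ = P·diag(64, 729)·P⁻¹ = [[−512, −2187], [192, 729]] · [[1, 3], [−3, −8]] = [[6049, 15960], [−1995, −5256]].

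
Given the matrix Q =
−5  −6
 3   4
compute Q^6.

[[127, 126], [−63, −62]]

tr Q = −1 and det Q = −2, so the characteristic polynomial is λ² − (−1)λ + (−2) with roots −2 and 1.
Eigenvectors give P = [[2, −1], [−1, 1]] with P⁻¹ = [[1, 1], [1, 2]], and Q = P·diag(−2, 1)·P⁻¹.
Then Q^6 = P·diag(64, 1)·P⁻¹ = [[128, −1], [−64, 1]] · [[1, 1], [1, 2]] = [[127, 126], [−63, −62]].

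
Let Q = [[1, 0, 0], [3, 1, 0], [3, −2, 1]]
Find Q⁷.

Q = I + N where N = [[0, 0, 0], [3, 0, 0], [3, −2, 0]] is strictly lower-triangular, so N³ = 0.
(I + N)⁷ = I + 7·N + 21·N² = [[1, 0, 0], [21, 1, 0], [−105, −14, 1]].

[[1, 0, 0], [21, 1, 0], [−105, −14, 1]]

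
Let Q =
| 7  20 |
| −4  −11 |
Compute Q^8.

tr Q = −4 and det Q = 3, so the characteristic polynomial is λ² − (−4)λ + (3) with roots −1 and −3.
Eigenvectors give P = [[5, 2], [−2, −1]] with P⁻¹ = [[1, 2], [−2, −5]], and Q = P·diag(−1, −3)·P⁻¹.
Then Q^8 = P·diag(1, 6561)·P⁻¹ = [[5, 13122], [−2, −6561]] · [[1, 2], [−2, −5]] = [[−26239, −65600], [13120, 32801]].

[[−26239, −65600], [13120, 32801]]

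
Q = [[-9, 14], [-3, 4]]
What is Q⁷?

tr Q = -5 and det Q = 6, so the characteristic polynomial is λ² − (-5)λ + (6) with roots -3 and -2.
Eigenvectors give P = [[7, 2], [3, 1]] with P⁻¹ = [[1, -2], [-3, 7]], and Q = P·diag(-3, -2)·P⁻¹.
Then Q⁷ = P·diag(-2187, -128)·P⁻¹ = [[-15309, -256], [-6561, -128]] · [[1, -2], [-3, 7]] = [[-14541, 28826], [-6177, 12226]].

[[-14541, 28826], [-6177, 12226]]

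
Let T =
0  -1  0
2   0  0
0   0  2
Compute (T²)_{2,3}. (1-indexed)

0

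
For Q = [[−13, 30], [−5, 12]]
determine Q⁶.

tr Q = −1 and det Q = −6, so the characteristic polynomial is λ² − (−1)λ + (−6) with roots −3 and 2.
Eigenvectors give P = [[−3, −2], [−1, −1]] with P⁻¹ = [[−1, 2], [1, −3]], and Q = P·diag(−3, 2)·P⁻¹.
Then Q⁶ = P·diag(729, 64)·P⁻¹ = [[−2187, −128], [−729, −64]] · [[−1, 2], [1, −3]] = [[2059, −3990], [665, −1266]].

[[2059, −3990], [665, −1266]]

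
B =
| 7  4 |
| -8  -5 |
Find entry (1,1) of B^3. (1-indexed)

55

tr B = 2 and det B = -3, so the characteristic polynomial is λ² − (2)λ + (-3) with roots -1 and 3.
Eigenvectors give P = [[1, 1], [-2, -1]] with P⁻¹ = [[-1, -1], [2, 1]], and B = P·diag(-1, 3)·P⁻¹.
Then B^3 = P·diag(-1, 27)·P⁻¹ = [[-1, 27], [2, -27]] · [[-1, -1], [2, 1]] = [[55, 28], [-56, -29]].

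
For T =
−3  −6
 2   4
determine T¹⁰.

T² = T (a projection; rank 1, trace 1), so T¹⁰ = T.

[[−3, −6], [2, 4]]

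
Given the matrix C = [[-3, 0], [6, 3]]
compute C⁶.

tr C = 0 and det C = -9, so the characteristic polynomial is λ² − (0)λ + (-9) with roots 3 and -3.
Eigenvectors give P = [[0, -1], [1, 1]] with P⁻¹ = [[1, 1], [-1, 0]], and C = P·diag(3, -3)·P⁻¹.
Then C⁶ = P·diag(729, 729)·P⁻¹ = [[0, -729], [729, 729]] · [[1, 1], [-1, 0]] = [[729, 0], [0, 729]].

[[729, 0], [0, 729]]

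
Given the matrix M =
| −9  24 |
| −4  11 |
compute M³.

tr M = 2 and det M = −3, so the characteristic polynomial is λ² − (2)λ + (−3) with roots −1 and 3.
Eigenvectors give P = [[3, −2], [1, −1]] with P⁻¹ = [[1, −2], [1, −3]], and M = P·diag(−1, 3)·P⁻¹.
Then M³ = P·diag(−1, 27)·P⁻¹ = [[−3, −54], [−1, −27]] · [[1, −2], [1, −3]] = [[−57, 168], [−28, 83]].

[[−57, 168], [−28, 83]]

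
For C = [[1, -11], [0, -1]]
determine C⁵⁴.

C² = I (check: tr C = 0 and det C = -1), so C⁵⁴ = I since 54 is even.

[[1, 0], [0, 1]]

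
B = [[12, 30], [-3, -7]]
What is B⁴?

[[666, 1950], [-195, -569]]

tr B = 5 and det B = 6, so the characteristic polynomial is λ² − (5)λ + (6) with roots 2 and 3.
Eigenvectors give P = [[-3, -10], [1, 3]] with P⁻¹ = [[3, 10], [-1, -3]], and B = P·diag(2, 3)·P⁻¹.
Then B⁴ = P·diag(16, 81)·P⁻¹ = [[-48, -810], [16, 243]] · [[3, 10], [-1, -3]] = [[666, 1950], [-195, -569]].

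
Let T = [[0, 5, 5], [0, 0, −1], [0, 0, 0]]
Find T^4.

[[0, 0, 0], [0, 0, 0], [0, 0, 0]]

T is strictly triangular, hence nilpotent: T^3 = 0, so T^4 = 0.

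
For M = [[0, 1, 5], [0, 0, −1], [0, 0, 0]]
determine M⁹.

M is strictly triangular, hence nilpotent: M³ = 0, so M⁹ = 0.

[[0, 0, 0], [0, 0, 0], [0, 0, 0]]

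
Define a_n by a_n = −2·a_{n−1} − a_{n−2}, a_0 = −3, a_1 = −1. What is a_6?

21

With companion matrix Q = [[−2, −1], [1, 0]], [a_n, a_{n−1}]ᵀ = Q·[a_{n−1}, a_{n−2}]ᵀ, so [a_6, a_5]ᵀ = Q⁵·[a_1, a_0]ᵀ.
Q⁵ = [[−6, −5], [5, 4]], giving [a_6, a_5]ᵀ = [[21], [−17]].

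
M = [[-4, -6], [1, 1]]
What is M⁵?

[[-94, -186], [31, 61]]

tr M = -3 and det M = 2, so the characteristic polynomial is λ² − (-3)λ + (2) with roots -2 and -1.
Eigenvectors give P = [[3, -2], [-1, 1]] with P⁻¹ = [[1, 2], [1, 3]], and M = P·diag(-2, -1)·P⁻¹.
Then M⁵ = P·diag(-32, -1)·P⁻¹ = [[-96, 2], [32, -1]] · [[1, 2], [1, 3]] = [[-94, -186], [31, 61]].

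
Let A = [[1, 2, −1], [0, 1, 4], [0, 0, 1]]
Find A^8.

A = I + N where N = [[0, 2, −1], [0, 0, 4], [0, 0, 0]] is strictly upper-triangular, so N^3 = 0.
(I + N)^8 = I + 8·N + 28·N^2 = [[1, 16, 216], [0, 1, 32], [0, 0, 1]].

[[1, 16, 216], [0, 1, 32], [0, 0, 1]]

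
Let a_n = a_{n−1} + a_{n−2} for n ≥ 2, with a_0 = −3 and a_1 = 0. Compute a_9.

With companion matrix Q = [[1, 1], [1, 0]], [a_n, a_{n−1}]ᵀ = Q·[a_{n−1}, a_{n−2}]ᵀ, so [a_9, a_8]ᵀ = Q⁸·[a_1, a_0]ᵀ.
Q⁸ = [[34, 21], [21, 13]], giving [a_9, a_8]ᵀ = [[−63], [−39]].

−63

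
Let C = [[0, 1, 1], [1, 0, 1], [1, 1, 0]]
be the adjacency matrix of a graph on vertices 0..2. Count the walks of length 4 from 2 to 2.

The number of length-4 walks from vertex 2 to vertex 2 is entry (2,2) of C^4, where C is the adjacency matrix.
C^2 = [[2, 1, 1], [1, 2, 1], [1, 1, 2]]
C^3 = [[2, 3, 3], [3, 2, 3], [3, 3, 2]]
C^4 = [[6, 5, 5], [5, 6, 5], [5, 5, 6]]

6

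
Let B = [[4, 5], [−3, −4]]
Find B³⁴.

B² = I (check: tr B = 0 and det B = −1), so B³⁴ = I since 34 is even.

[[1, 0], [0, 1]]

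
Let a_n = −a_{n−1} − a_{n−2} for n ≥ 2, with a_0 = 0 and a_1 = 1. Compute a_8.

With companion matrix B = [[−1, −1], [1, 0]], [a_n, a_{n−1}]ᵀ = B·[a_{n−1}, a_{n−2}]ᵀ, so [a_8, a_7]ᵀ = B⁷·[a_1, a_0]ᵀ.
B⁷ = [[−1, −1], [1, 0]], giving [a_8, a_7]ᵀ = [[−1], [1]].

−1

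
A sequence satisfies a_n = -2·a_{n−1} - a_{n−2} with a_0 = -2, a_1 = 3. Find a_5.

With companion matrix T = [[-2, -1], [1, 0]], [a_n, a_{n−1}]ᵀ = T·[a_{n−1}, a_{n−2}]ᵀ, so [a_5, a_4]ᵀ = T^4·[a_1, a_0]ᵀ.
T^4 = [[5, 4], [-4, -3]], giving [a_5, a_4]ᵀ = [[7], [-6]].

7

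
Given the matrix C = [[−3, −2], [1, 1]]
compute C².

[[7, 4], [−2, −1]]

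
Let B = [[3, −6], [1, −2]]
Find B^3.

[[3, −6], [1, −2]]

B² = B (a projection; rank 1, trace 1), so B^3 = B.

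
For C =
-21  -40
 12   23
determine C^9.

[[-98421, -196840], [59052, 118103]]

tr C = 2 and det C = -3, so the characteristic polynomial is λ² − (2)λ + (-3) with roots -1 and 3.
Eigenvectors give P = [[-2, -5], [1, 3]] with P⁻¹ = [[-3, -5], [1, 2]], and C = P·diag(-1, 3)·P⁻¹.
Then C^9 = P·diag(-1, 19683)·P⁻¹ = [[2, -98415], [-1, 59049]] · [[-3, -5], [1, 2]] = [[-98421, -196840], [59052, 118103]].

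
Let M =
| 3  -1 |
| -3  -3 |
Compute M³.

M² = [[12, 0], [0, 12]]
M³ = [[36, -12], [-36, -36]]

[[36, -12], [-36, -36]]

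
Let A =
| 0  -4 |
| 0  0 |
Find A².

A is strictly triangular, hence nilpotent: A² = 0, so A² = 0.

[[0, 0], [0, 0]]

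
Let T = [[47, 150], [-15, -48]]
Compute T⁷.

tr T = -1 and det T = -6, so the characteristic polynomial is λ² − (-1)λ + (-6) with roots 2 and -3.
Eigenvectors give P = [[10, 3], [-3, -1]] with P⁻¹ = [[1, 3], [-3, -10]], and T = P·diag(2, -3)·P⁻¹.
Then T⁷ = P·diag(128, -2187)·P⁻¹ = [[1280, -6561], [-384, 2187]] · [[1, 3], [-3, -10]] = [[20963, 69450], [-6945, -23022]].

[[20963, 69450], [-6945, -23022]]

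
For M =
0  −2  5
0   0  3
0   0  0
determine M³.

M is strictly triangular, hence nilpotent: M³ = 0, so M³ = 0.

[[0, 0, 0], [0, 0, 0], [0, 0, 0]]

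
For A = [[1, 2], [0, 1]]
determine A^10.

A = I + N where N = [[0, 2], [0, 0]] is strictly upper-triangular, so N^2 = 0.
(I + N)^10 = I + 10·N = [[1, 20], [0, 1]].

[[1, 20], [0, 1]]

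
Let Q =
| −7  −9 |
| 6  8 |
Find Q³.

[[−19, −27], [18, 26]]

tr Q = 1 and det Q = −2, so the characteristic polynomial is λ² − (1)λ + (−2) with roots −1 and 2.
Eigenvectors give P = [[3, −1], [−2, 1]] with P⁻¹ = [[1, 1], [2, 3]], and Q = P·diag(−1, 2)·P⁻¹.
Then Q³ = P·diag(−1, 8)·P⁻¹ = [[−3, −8], [2, 8]] · [[1, 1], [2, 3]] = [[−19, −27], [18, 26]].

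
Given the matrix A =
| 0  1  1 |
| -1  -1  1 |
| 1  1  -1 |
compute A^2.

[[0, 0, 0], [2, 1, -3], [-2, -1, 3]]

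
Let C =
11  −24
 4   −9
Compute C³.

tr C = 2 and det C = −3, so the characteristic polynomial is λ² − (2)λ + (−3) with roots −1 and 3.
Eigenvectors give P = [[−2, 3], [−1, 1]] with P⁻¹ = [[1, −3], [1, −2]], and C = P·diag(−1, 3)·P⁻¹.
Then C³ = P·diag(−1, 27)·P⁻¹ = [[2, 81], [1, 27]] · [[1, −3], [1, −2]] = [[83, −168], [28, −57]].

[[83, −168], [28, −57]]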